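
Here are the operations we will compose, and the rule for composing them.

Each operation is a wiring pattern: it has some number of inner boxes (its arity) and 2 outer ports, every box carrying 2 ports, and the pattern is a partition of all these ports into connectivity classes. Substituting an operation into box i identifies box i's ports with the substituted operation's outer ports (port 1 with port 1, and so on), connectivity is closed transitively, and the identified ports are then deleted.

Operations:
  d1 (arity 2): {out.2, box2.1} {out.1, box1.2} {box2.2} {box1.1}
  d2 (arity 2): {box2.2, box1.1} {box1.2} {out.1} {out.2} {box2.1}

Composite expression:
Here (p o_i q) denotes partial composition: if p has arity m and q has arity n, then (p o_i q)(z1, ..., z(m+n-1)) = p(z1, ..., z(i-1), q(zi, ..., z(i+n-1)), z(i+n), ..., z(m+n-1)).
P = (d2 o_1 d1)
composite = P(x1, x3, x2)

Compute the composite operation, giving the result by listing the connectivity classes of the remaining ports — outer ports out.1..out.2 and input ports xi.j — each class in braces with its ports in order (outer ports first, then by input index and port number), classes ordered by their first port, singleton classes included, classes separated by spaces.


Connectivity passes through glued d2-boundaries; trace each wire chain.
the subtree at d1 composes to {out.1, x1.2} {out.2, x3.1} {x1.1} {x3.2} on (x1, x3); out.j = own outer ports
the subtree at d2 composes to {out.1} {out.2} {x1.1} {x1.2, x2.2} {x2.1} {x3.1} {x3.2} on (x1, x3, x2); out.j = own outer ports

{out.1} {out.2} {x1.1} {x1.2, x2.2} {x2.1} {x3.1} {x3.2}


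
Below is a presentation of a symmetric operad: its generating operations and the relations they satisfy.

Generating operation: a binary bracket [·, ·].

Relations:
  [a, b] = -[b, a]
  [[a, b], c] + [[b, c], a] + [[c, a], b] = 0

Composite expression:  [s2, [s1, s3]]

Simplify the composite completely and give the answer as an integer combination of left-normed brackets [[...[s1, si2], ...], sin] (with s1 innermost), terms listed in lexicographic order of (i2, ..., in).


Expand each bracket as ab - ba; the s1-initial words give the coefficients.
Composite bracket: [s2, [s1, s3]]
The bracket unfolds into 4 signed words via [a, b] = ab - ba (2^2 = 4).
Only words starting with s1 matter:
  s1s3s2 (sign -1) contributes -[[s1, s3], s2]

-[[s1, s3], s2]


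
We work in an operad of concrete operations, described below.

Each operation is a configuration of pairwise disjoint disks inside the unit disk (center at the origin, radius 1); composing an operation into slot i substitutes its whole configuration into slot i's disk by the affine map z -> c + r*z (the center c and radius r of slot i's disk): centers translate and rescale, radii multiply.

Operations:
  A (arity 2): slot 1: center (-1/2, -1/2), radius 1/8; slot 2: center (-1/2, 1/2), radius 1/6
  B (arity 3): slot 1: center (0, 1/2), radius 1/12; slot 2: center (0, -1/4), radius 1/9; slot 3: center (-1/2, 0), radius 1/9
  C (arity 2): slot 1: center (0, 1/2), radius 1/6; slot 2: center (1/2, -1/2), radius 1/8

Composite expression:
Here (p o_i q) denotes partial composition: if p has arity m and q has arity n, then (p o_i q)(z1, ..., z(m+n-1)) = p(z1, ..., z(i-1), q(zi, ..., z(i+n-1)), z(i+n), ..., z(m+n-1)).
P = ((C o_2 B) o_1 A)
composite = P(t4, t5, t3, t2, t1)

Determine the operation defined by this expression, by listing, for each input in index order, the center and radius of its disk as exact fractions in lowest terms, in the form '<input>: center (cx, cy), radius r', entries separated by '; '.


Affine substitution under C: radii multiply and t-centers shift.
input t4: applying the 2 nested substitutions gives center (-1/12, 5/12), radius 1/48
input t5: applying the 2 nested substitutions gives center (-1/12, 7/12), radius 1/36
input t3: applying the 2 nested substitutions gives center (1/2, -7/16), radius 1/96
input t2: applying the 2 nested substitutions gives center (1/2, -17/32), radius 1/72
input t1: applying the 2 nested substitutions gives center (7/16, -1/2), radius 1/72

t1: center (7/16, -1/2), radius 1/72; t2: center (1/2, -17/32), radius 1/72; t3: center (1/2, -7/16), radius 1/96; t4: center (-1/12, 5/12), radius 1/48; t5: center (-1/12, 7/12), radius 1/36


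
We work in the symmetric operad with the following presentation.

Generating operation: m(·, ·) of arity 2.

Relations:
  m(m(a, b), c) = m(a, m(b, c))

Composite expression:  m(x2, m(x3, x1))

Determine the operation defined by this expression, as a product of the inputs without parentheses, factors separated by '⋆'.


The m-tree's shape is irrelevant; the x-reading-order decides.
m(x3, x1) linearizes to x3 ⋆ x1
m(x2, m(x3, x1)) linearizes to x2 ⋆ x3 ⋆ x1

x2 ⋆ x3 ⋆ x1


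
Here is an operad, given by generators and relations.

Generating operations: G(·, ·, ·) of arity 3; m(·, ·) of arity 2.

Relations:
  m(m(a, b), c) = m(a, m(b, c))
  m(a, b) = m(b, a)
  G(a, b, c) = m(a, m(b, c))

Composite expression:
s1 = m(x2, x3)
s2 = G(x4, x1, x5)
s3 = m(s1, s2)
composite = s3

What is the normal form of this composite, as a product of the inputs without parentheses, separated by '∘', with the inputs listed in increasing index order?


x1 ∘ x2 ∘ x3 ∘ x4 ∘ x5

Key point: m commutes, so take the x-inputs in any fixed order.
m(x2, x3) unparenthesizes to x2 ∘ x3
G(x4, x1, x5) unparenthesizes to x4 ∘ x1 ∘ x5
m(m(x2, x3), G(x4, x1, x5)) unparenthesizes to x2 ∘ x3 ∘ x4 ∘ x1 ∘ x5
sorting the factors by input index: x1 ∘ x2 ∘ x3 ∘ x4 ∘ x5


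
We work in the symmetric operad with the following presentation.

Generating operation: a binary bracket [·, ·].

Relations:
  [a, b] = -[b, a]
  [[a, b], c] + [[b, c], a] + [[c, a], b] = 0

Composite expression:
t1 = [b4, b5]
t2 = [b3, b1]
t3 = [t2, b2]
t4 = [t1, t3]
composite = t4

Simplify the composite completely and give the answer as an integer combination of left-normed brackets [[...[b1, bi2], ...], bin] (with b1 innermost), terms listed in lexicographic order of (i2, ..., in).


In the tensor algebra, words opening b1 carry the b1-anchored form.
Composite bracket: [[b4, b5], [[b3, b1], b2]]
Under [a, b] = ab - ba we get 16 signed associative words (2^4 = 16).
Coefficients come from the b1-initial words:
  b1b3b2b4b5 (sign +1) contributes +[[[[b1, b3], b2], b4], b5]
  b1b3b2b5b4 (sign -1) contributes -[[[[b1, b3], b2], b5], b4]

[[[[b1, b3], b2], b4], b5] - [[[[b1, b3], b2], b5], b4]


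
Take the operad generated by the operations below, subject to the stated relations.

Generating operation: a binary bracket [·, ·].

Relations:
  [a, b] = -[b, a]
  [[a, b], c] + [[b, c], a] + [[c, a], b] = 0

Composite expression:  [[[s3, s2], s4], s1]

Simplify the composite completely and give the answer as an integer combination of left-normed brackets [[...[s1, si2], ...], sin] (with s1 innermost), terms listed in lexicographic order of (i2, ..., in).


Expand each bracket as ab - ba; the s1-initial words give the coefficients.
Composite bracket: [[[s3, s2], s4], s1]
The bracket unfolds into 8 signed words via [a, b] = ab - ba (2^3 = 8).
The s1-initial words carry the normal form:
  word s1s2s3s4 has sign +1, contributing +[[[s1, s2], s3], s4]
  word s1s3s2s4 has sign -1, contributing -[[[s1, s3], s2], s4]
  word s1s4s2s3 has sign -1, contributing -[[[s1, s4], s2], s3]
  word s1s4s3s2 has sign +1, contributing +[[[s1, s4], s3], s2]

[[[s1, s2], s3], s4] - [[[s1, s3], s2], s4] - [[[s1, s4], s2], s3] + [[[s1, s4], s3], s2]


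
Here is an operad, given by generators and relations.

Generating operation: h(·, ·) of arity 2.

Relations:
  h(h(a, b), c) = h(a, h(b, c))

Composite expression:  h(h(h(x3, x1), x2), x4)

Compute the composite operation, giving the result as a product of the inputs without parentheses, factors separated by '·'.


Every regrouping of h is equal, so read the x-inputs in written order.
h(x3, x1) linearizes to x3 · x1
h(h(x3, x1), x2) linearizes to x3 · x1 · x2
h(h(h(x3, x1), x2), x4) linearizes to x3 · x1 · x2 · x4

x3 · x1 · x2 · x4


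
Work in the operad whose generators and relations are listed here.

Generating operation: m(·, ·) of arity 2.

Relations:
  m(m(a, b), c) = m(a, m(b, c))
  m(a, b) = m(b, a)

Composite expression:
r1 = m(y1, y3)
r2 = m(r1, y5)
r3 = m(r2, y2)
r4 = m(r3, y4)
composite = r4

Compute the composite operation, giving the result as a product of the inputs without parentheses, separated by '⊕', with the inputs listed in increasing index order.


y1 ⊕ y2 ⊕ y3 ⊕ y4 ⊕ y5

With m associative and commutative, the y-input set is all that matters.
m(y1, y3) collapses to y1 ⊕ y3
m(m(y1, y3), y5) collapses to y1 ⊕ y3 ⊕ y5
m(m(m(y1, y3), y5), y2) collapses to y1 ⊕ y3 ⊕ y5 ⊕ y2
m(m(m(m(y1, y3), y5), y2), y4) collapses to y1 ⊕ y3 ⊕ y5 ⊕ y2 ⊕ y4
putting the inputs in ascending order: y1 ⊕ y2 ⊕ y3 ⊕ y4 ⊕ y5


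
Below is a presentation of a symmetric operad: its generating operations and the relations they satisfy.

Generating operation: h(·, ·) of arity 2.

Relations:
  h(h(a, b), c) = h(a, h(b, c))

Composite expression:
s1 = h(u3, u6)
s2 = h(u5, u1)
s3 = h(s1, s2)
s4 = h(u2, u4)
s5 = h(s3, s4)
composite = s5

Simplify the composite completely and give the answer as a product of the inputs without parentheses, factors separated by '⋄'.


u3 ⋄ u6 ⋄ u5 ⋄ u1 ⋄ u2 ⋄ u4

Associativity of h dissolves the nesting; only the u-input order survives.
h(u3, u6) spells out as u3 ⋄ u6
h(u5, u1) spells out as u5 ⋄ u1
h(h(u3, u6), h(u5, u1)) spells out as u3 ⋄ u6 ⋄ u5 ⋄ u1
h(u2, u4) spells out as u2 ⋄ u4
h(h(h(u3, u6), h(u5, u1)), h(u2, u4)) spells out as u3 ⋄ u6 ⋄ u5 ⋄ u1 ⋄ u2 ⋄ u4


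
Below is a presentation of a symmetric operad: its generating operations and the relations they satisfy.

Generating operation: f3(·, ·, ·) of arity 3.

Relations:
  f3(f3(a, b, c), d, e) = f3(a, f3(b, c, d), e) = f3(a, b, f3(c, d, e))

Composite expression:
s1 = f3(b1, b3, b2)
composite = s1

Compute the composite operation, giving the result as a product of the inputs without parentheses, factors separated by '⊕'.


Associativity of f3 dissolves the nesting; only the b-input order survives.
f3(b1, b3, b2) flattens to b1 ⊕ b3 ⊕ b2

b1 ⊕ b3 ⊕ b2


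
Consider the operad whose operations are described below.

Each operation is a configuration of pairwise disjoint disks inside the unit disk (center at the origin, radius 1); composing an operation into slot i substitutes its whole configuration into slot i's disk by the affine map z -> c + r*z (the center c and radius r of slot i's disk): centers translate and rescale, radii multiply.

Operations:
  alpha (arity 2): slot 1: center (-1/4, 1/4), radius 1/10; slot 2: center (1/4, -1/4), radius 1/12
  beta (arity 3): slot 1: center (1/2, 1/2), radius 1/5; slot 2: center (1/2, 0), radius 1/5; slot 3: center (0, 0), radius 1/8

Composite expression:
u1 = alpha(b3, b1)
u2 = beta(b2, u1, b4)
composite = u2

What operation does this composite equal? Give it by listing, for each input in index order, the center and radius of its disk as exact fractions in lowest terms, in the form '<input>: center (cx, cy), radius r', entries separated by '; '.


b1: center (11/20, -1/20), radius 1/60; b2: center (1/2, 1/2), radius 1/5; b3: center (9/20, 1/20), radius 1/50; b4: center (0, 0), radius 1/8

Affine substitution under beta: radii multiply and b-centers shift.
input b2: composing its 1 substitution step yields center (1/2, 1/2), radius 1/5
input b3: composing its 2 substitution steps yields center (9/20, 1/20), radius 1/50
input b1: composing its 2 substitution steps yields center (11/20, -1/20), radius 1/60
input b4: composing its 1 substitution step yields center (0, 0), radius 1/8


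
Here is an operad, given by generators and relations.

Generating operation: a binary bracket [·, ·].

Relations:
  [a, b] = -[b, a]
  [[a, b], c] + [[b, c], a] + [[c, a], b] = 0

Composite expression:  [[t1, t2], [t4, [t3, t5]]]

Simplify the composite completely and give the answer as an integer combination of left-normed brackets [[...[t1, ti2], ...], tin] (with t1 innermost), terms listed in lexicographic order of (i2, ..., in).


A multilinear Lie element is pinned by t1-initial words (t1 innermost).
Composite bracket: [[t1, t2], [t4, [t3, t5]]]
Under [a, b] = ab - ba we get 16 signed associative words (2^4 = 16).
The t1-initial words carry the normal form:
  t1t2t3t5t4 (sign -1) contributes -[[[[t1, t2], t3], t5], t4]
  t1t2t4t3t5 (sign +1) contributes +[[[[t1, t2], t4], t3], t5]
  t1t2t4t5t3 (sign -1) contributes -[[[[t1, t2], t4], t5], t3]
  t1t2t5t3t4 (sign +1) contributes +[[[[t1, t2], t5], t3], t4]

-[[[[t1, t2], t3], t5], t4] + [[[[t1, t2], t4], t3], t5] - [[[[t1, t2], t4], t5], t3] + [[[[t1, t2], t5], t3], t4]


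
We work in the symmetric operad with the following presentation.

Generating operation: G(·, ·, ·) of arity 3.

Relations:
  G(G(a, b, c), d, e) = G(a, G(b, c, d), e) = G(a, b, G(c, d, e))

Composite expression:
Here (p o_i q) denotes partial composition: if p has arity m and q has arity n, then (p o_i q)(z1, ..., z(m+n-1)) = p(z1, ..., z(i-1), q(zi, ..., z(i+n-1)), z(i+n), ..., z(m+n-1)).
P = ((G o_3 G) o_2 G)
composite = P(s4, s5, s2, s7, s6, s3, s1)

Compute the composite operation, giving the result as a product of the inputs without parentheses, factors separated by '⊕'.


s4 ⊕ s5 ⊕ s2 ⊕ s7 ⊕ s6 ⊕ s3 ⊕ s1

Under associativity of G, the answer is the s's in reading order.
G(s5, s2, s7) linearizes to s5 ⊕ s2 ⊕ s7
G(s6, s3, s1) linearizes to s6 ⊕ s3 ⊕ s1
G(s4, G(s5, s2, s7), G(s6, s3, s1)) linearizes to s4 ⊕ s5 ⊕ s2 ⊕ s7 ⊕ s6 ⊕ s3 ⊕ s1


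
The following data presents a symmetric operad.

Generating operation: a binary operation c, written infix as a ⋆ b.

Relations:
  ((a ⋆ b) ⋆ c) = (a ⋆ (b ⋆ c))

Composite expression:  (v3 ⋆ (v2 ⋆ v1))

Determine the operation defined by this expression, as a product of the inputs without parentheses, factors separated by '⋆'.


v3 ⋆ v2 ⋆ v1


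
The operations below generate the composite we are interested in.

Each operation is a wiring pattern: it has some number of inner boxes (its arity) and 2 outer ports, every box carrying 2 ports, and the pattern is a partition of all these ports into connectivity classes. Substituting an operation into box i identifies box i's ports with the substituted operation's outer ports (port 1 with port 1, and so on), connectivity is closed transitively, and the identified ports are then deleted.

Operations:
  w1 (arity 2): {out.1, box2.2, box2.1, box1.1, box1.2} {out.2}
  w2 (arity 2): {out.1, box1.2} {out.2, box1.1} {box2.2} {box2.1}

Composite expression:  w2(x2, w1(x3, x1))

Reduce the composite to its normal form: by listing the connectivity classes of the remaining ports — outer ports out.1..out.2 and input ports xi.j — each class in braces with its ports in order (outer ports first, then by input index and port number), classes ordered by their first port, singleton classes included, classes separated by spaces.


{out.1, x2.2} {out.2, x2.1} {x1.1, x1.2, x3.1, x3.2}

Substituting into w2 glues patterns; closure does the rest.
composing w1 on (x3, x1), with out.j its own outer ports: {out.1, x1.1, x1.2, x3.1, x3.2} {out.2}
composing w2 on (x2, x3, x1), with out.j its own outer ports: {out.1, x2.2} {out.2, x2.1} {x1.1, x1.2, x3.1, x3.2}


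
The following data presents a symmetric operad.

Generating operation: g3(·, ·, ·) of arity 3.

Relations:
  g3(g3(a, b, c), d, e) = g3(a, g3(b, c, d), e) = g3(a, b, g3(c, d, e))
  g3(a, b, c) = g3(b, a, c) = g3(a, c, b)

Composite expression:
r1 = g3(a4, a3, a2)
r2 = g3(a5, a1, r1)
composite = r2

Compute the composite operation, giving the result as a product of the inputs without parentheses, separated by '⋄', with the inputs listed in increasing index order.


Key point: g3 commutes, so take the a-inputs in any fixed order.
g3(a4, a3, a2) reduces to a4 ⋄ a3 ⋄ a2
g3(a5, a1, g3(a4, a3, a2)) reduces to a5 ⋄ a1 ⋄ a4 ⋄ a3 ⋄ a2
putting the inputs in ascending order: a1 ⋄ a2 ⋄ a3 ⋄ a4 ⋄ a5

a1 ⋄ a2 ⋄ a3 ⋄ a4 ⋄ a5


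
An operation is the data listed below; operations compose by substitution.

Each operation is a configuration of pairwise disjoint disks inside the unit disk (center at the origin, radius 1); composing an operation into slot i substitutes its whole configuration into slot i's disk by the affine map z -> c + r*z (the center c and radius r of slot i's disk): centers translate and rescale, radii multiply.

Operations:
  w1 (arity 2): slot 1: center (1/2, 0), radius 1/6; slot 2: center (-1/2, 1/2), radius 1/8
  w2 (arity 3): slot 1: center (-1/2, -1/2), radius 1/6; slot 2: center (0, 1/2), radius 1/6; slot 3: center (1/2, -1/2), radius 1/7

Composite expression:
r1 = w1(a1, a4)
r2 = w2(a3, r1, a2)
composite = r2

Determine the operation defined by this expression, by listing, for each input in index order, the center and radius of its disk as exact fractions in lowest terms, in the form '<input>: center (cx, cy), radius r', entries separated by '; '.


a1: center (1/12, 1/2), radius 1/36; a2: center (1/2, -1/2), radius 1/7; a3: center (-1/2, -1/2), radius 1/6; a4: center (-1/12, 7/12), radius 1/48

Nesting under w2 composes maps z -> c + r*z down each a-path.
input a3: composing its 1 substitution step yields center (-1/2, -1/2), radius 1/6
input a1: composing its 2 substitution steps yields center (1/12, 1/2), radius 1/36
input a4: composing its 2 substitution steps yields center (-1/12, 7/12), radius 1/48
input a2: composing its 1 substitution step yields center (1/2, -1/2), radius 1/7


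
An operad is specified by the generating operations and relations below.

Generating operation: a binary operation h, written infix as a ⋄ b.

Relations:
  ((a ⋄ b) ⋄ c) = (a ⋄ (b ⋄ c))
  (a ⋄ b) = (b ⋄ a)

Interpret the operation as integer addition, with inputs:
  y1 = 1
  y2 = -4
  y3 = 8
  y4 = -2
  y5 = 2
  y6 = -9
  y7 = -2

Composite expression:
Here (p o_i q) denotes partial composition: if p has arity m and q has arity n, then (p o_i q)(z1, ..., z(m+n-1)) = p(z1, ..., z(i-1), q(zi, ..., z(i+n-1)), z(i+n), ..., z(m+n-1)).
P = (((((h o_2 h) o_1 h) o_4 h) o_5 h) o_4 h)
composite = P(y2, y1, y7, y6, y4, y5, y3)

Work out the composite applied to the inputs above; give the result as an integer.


-6

(y2 ⋄ y1) = -3
(y6 ⋄ y4) = -11
(y5 ⋄ y3) = 10
((y6 ⋄ y4) ⋄ (y5 ⋄ y3)) = -1
(y7 ⋄ ((y6 ⋄ y4) ⋄ (y5 ⋄ y3))) = -3
((y2 ⋄ y1) ⋄ (y7 ⋄ ((y6 ⋄ y4) ⋄ (y5 ⋄ y3)))) = -6


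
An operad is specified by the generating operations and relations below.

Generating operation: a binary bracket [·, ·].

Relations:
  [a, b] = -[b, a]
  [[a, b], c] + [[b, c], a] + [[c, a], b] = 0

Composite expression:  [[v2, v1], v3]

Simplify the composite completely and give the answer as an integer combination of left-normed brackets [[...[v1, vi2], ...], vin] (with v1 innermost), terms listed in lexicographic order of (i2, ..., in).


-[[v1, v2], v3]

Skip Jacobi rewriting: expand, keep v1-initial words, read off terms.
Composite bracket: [[v2, v1], v3]
Expanding via [a, b] = ab - ba: 4 signed words (2^2 = 4).
The v1-initial words carry the normal form:
  sign of v1v2v3 is -1, so it contributes -[[v1, v2], v3]


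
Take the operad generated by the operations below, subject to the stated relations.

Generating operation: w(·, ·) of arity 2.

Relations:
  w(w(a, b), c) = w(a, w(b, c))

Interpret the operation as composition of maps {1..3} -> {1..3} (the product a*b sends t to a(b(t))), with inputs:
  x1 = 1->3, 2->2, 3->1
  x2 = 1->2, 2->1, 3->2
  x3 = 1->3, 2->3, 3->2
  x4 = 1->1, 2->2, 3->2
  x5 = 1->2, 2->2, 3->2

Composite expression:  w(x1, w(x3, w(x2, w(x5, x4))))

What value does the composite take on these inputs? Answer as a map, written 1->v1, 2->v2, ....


1->1, 2->1, 3->1

w(x5, x4) = 1->2, 2->2, 3->2
w(x2, w(x5, x4)) = 1->1, 2->1, 3->1
w(x3, w(x2, w(x5, x4))) = 1->3, 2->3, 3->3
w(x1, w(x3, w(x2, w(x5, x4)))) = 1->1, 2->1, 3->1


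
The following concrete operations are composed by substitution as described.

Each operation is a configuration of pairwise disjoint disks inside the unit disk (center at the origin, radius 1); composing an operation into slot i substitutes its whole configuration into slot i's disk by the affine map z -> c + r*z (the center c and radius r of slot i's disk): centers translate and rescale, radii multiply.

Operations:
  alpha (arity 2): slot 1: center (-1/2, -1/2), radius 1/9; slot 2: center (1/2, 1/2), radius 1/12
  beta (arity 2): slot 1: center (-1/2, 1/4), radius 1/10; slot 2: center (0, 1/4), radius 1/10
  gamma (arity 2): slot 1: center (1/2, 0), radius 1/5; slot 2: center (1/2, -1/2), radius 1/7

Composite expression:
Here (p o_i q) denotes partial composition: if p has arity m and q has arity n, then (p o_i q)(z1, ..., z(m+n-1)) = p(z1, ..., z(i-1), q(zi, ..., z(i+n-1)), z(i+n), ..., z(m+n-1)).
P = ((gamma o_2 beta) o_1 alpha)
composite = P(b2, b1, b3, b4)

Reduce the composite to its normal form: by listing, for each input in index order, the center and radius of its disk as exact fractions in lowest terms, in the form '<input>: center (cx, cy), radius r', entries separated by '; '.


b1: center (3/5, 1/10), radius 1/60; b2: center (2/5, -1/10), radius 1/45; b3: center (3/7, -13/28), radius 1/70; b4: center (1/2, -13/28), radius 1/70

Each b-disk chains the slot maps above it in gamma; radii multiply.
input b2: applying the 2 nested substitutions gives center (2/5, -1/10), radius 1/45
input b1: applying the 2 nested substitutions gives center (3/5, 1/10), radius 1/60
input b3: applying the 2 nested substitutions gives center (3/7, -13/28), radius 1/70
input b4: applying the 2 nested substitutions gives center (1/2, -13/28), radius 1/70


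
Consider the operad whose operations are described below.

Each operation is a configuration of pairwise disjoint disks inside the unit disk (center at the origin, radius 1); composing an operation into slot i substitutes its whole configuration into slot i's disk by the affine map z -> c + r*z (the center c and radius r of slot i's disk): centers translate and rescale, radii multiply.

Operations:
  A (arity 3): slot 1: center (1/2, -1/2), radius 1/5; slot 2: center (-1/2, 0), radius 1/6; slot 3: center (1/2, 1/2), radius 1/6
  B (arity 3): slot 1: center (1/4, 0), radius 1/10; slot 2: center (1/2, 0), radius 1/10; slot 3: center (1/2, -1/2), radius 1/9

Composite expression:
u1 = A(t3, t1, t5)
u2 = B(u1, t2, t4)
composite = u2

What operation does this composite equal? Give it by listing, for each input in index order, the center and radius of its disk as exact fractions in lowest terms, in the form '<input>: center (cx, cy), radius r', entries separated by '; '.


t1: center (1/5, 0), radius 1/60; t2: center (1/2, 0), radius 1/10; t3: center (3/10, -1/20), radius 1/50; t4: center (1/2, -1/2), radius 1/9; t5: center (3/10, 1/20), radius 1/60

Follow each t-input down from B: c' goes to c + r*c', radius to r*r'.
tracing t3 down its 2-map path: center (3/10, -1/20), radius 1/50
tracing t1 down its 2-map path: center (1/5, 0), radius 1/60
tracing t5 down its 2-map path: center (3/10, 1/20), radius 1/60
tracing t2 down its 1-map path: center (1/2, 0), radius 1/10
tracing t4 down its 1-map path: center (1/2, -1/2), radius 1/9


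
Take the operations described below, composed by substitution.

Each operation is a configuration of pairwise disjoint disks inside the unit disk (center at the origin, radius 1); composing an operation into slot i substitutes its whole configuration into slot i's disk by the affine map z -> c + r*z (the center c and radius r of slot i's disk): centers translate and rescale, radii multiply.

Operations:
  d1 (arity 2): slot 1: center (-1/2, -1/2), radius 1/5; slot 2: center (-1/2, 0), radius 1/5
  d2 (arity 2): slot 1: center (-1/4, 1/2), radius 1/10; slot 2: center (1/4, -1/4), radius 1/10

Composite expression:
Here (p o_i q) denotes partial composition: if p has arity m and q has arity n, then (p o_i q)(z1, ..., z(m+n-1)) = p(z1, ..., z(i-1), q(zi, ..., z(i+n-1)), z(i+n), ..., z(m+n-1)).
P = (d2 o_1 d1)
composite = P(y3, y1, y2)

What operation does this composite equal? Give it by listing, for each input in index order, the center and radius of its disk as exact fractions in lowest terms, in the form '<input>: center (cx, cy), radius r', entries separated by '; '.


y1: center (-3/10, 1/2), radius 1/50; y2: center (1/4, -1/4), radius 1/10; y3: center (-3/10, 9/20), radius 1/50

Follow each y-input down from d2: c' goes to c + r*c', radius to r*r'.
y3: after 2 affine steps, its disk has center (-3/10, 9/20), radius 1/50
y1: after 2 affine steps, its disk has center (-3/10, 1/2), radius 1/50
y2: after 1 affine step, its disk has center (1/4, -1/4), radius 1/10


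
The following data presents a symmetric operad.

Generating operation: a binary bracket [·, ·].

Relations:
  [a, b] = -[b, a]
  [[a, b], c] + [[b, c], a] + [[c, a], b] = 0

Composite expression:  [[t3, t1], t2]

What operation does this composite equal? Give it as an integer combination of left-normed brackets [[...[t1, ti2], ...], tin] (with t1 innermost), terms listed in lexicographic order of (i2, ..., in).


A multilinear Lie element is pinned by t1-initial words (t1 innermost).
Composite bracket: [[t3, t1], t2]
Each bracket splits as ab - ba, giving 4 signed words (2^2 = 4).
The t1-initial words carry the normal form:
  sign of t1t3t2 is -1, so it contributes -[[t1, t3], t2]

-[[t1, t3], t2]


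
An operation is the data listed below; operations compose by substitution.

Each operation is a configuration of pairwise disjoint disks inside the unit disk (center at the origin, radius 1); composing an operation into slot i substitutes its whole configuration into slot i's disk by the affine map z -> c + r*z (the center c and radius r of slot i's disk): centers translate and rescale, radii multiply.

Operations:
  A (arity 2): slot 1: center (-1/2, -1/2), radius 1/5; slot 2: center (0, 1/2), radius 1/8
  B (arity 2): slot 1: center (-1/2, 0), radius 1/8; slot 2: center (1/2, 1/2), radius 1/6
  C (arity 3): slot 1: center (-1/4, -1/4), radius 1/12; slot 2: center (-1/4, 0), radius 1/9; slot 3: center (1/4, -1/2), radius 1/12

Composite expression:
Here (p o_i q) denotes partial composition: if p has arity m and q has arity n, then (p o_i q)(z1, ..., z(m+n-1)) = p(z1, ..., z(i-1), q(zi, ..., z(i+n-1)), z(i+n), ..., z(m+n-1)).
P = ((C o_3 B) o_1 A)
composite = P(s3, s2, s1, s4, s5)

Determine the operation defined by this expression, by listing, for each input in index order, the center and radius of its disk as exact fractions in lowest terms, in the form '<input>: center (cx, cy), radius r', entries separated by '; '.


s1: center (-1/4, 0), radius 1/9; s2: center (-1/4, -5/24), radius 1/96; s3: center (-7/24, -7/24), radius 1/60; s4: center (5/24, -1/2), radius 1/96; s5: center (7/24, -11/24), radius 1/72

Affine substitution under C: radii multiply and s-centers shift.
for s3, the 2-step affine chain lands on center (-7/24, -7/24), radius 1/60
for s2, the 2-step affine chain lands on center (-1/4, -5/24), radius 1/96
for s1, the 1-step affine chain lands on center (-1/4, 0), radius 1/9
for s4, the 2-step affine chain lands on center (5/24, -1/2), radius 1/96
for s5, the 2-step affine chain lands on center (7/24, -11/24), radius 1/72


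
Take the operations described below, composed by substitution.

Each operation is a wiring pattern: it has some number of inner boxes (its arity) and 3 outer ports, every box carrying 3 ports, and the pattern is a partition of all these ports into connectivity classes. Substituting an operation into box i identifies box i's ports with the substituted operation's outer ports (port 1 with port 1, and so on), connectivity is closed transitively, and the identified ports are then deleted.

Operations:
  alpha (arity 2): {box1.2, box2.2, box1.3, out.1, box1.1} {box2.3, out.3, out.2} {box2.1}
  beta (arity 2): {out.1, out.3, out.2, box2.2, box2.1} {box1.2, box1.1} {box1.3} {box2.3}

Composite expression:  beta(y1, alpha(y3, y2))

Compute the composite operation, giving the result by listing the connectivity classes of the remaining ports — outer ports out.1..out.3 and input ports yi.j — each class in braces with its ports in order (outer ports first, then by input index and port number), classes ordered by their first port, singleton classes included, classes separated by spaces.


{out.1, out.2, out.3, y2.2, y2.3, y3.1, y3.2, y3.3} {y1.1, y1.2} {y1.3} {y2.1}

After gluing at beta, chains via deleted ports link the y-ports.
stage alpha: inputs (y3, y2), connectivity {out.1, y2.2, y3.1, y3.2, y3.3} {out.2, out.3, y2.3} {y2.1}, out.j its boundary
stage beta: inputs (y1, y3, y2), connectivity {out.1, out.2, out.3, y2.2, y2.3, y3.1, y3.2, y3.3} {y1.1, y1.2} {y1.3} {y2.1}, out.j its boundary


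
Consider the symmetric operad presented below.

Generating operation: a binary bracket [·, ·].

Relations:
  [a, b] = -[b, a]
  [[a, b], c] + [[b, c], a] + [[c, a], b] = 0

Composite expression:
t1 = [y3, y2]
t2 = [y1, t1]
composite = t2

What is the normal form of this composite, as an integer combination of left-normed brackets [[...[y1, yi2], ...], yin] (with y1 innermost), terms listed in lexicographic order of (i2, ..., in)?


-[[y1, y2], y3] + [[y1, y3], y2]

Left-normed coefficients sit on the y1-initial expansion words.
Composite bracket: [y1, [y3, y2]]
The bracket unfolds into 4 signed words via [a, b] = ab - ba (2^2 = 4).
The y1-initial words carry the normal form:
  the word y1y2y3 carries sign -1 and contributes -[[y1, y2], y3]
  the word y1y3y2 carries sign +1 and contributes +[[y1, y3], y2]


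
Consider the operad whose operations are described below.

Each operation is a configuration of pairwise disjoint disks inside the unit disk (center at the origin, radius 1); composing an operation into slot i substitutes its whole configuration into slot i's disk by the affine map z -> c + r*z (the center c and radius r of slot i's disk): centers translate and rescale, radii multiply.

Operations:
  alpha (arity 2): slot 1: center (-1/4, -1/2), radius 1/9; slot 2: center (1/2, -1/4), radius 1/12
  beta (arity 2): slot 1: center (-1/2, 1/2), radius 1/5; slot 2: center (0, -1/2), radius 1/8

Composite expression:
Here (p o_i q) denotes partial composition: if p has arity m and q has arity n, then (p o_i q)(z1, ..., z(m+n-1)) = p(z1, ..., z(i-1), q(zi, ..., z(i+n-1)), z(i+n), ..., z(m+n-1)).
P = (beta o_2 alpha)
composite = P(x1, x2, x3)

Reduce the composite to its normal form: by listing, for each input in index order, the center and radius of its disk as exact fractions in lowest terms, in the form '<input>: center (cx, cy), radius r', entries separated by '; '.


x1: center (-1/2, 1/2), radius 1/5; x2: center (-1/32, -9/16), radius 1/72; x3: center (1/16, -17/32), radius 1/96

Nesting under beta composes maps z -> c + r*z down each x-path.
for x1, the 1-step affine chain lands on center (-1/2, 1/2), radius 1/5
for x2, the 2-step affine chain lands on center (-1/32, -9/16), radius 1/72
for x3, the 2-step affine chain lands on center (1/16, -17/32), radius 1/96


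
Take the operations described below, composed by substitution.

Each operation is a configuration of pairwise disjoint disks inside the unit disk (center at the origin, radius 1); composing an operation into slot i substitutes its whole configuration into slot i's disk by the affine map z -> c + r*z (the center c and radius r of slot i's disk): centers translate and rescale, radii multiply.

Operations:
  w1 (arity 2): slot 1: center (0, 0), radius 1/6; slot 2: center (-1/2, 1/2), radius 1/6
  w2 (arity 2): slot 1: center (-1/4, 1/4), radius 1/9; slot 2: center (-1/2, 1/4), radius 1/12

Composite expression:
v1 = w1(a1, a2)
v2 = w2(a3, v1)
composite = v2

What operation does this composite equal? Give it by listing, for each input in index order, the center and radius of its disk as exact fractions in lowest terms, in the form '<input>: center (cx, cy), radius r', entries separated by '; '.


a1: center (-1/2, 1/4), radius 1/72; a2: center (-13/24, 7/24), radius 1/72; a3: center (-1/4, 1/4), radius 1/9

Below w2, radii multiply path by path; the a-disk centers shift.
tracing a3 down its 1-map path: center (-1/4, 1/4), radius 1/9
tracing a1 down its 2-map path: center (-1/2, 1/4), radius 1/72
tracing a2 down its 2-map path: center (-13/24, 7/24), radius 1/72


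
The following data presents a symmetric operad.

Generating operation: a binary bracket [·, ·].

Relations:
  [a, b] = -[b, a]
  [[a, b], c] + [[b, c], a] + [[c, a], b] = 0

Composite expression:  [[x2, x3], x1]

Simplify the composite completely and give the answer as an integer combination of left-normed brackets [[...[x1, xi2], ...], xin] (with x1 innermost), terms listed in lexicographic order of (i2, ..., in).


Skip Jacobi rewriting: expand, keep x1-initial words, read off terms.
Composite bracket: [[x2, x3], x1]
Expanding via [a, b] = ab - ba: 4 signed words (2^2 = 4).
Only words starting with x1 matter:
  from x1x2x3, sign -1: term -[[x1, x2], x3]
  from x1x3x2, sign +1: term +[[x1, x3], x2]

-[[x1, x2], x3] + [[x1, x3], x2]


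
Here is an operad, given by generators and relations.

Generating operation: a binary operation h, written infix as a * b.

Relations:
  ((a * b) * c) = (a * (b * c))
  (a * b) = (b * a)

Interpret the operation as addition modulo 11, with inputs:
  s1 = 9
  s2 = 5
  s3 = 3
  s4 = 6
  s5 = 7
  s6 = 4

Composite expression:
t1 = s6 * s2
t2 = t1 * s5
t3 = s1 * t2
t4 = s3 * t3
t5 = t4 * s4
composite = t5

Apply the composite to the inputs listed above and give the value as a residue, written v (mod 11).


1 (mod 11)

(s6 * s2) = 9
((s6 * s2) * s5) = 5
(s1 * ((s6 * s2) * s5)) = 3
(s3 * (s1 * ((s6 * s2) * s5))) = 6
((s3 * (s1 * ((s6 * s2) * s5))) * s4) = 1


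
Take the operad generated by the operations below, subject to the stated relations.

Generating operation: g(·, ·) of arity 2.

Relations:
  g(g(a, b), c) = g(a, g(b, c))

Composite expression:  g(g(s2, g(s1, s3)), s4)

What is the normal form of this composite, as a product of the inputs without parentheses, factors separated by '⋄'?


Associativity of g dissolves the nesting; only the s-input order survives.
g(s1, s3) spells out as s1 ⋄ s3
g(s2, g(s1, s3)) spells out as s2 ⋄ s1 ⋄ s3
g(g(s2, g(s1, s3)), s4) spells out as s2 ⋄ s1 ⋄ s3 ⋄ s4

s2 ⋄ s1 ⋄ s3 ⋄ s4


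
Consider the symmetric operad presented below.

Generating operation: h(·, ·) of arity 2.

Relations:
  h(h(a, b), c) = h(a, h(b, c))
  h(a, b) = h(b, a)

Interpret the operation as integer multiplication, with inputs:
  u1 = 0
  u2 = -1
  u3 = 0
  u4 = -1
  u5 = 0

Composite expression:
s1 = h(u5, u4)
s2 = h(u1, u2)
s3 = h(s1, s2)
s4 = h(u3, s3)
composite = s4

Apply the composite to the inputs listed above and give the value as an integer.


0

h(u5, u4) = 0
h(u1, u2) = 0
h(h(u5, u4), h(u1, u2)) = 0
h(u3, h(h(u5, u4), h(u1, u2))) = 0


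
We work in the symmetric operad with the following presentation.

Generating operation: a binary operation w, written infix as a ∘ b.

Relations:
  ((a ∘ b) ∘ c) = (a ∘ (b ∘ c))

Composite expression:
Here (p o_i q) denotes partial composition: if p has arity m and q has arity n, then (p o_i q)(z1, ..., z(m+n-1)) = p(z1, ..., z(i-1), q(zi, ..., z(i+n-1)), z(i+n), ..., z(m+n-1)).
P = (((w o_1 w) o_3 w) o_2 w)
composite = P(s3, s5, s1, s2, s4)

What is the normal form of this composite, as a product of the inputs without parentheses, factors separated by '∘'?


s3 ∘ s5 ∘ s1 ∘ s2 ∘ s4

Every regrouping of w is equal, so read the s-inputs in written order.
(s5 ∘ s1) spells out as s5 ∘ s1
(s3 ∘ (s5 ∘ s1)) spells out as s3 ∘ s5 ∘ s1
(s2 ∘ s4) spells out as s2 ∘ s4
((s3 ∘ (s5 ∘ s1)) ∘ (s2 ∘ s4)) spells out as s3 ∘ s5 ∘ s1 ∘ s2 ∘ s4


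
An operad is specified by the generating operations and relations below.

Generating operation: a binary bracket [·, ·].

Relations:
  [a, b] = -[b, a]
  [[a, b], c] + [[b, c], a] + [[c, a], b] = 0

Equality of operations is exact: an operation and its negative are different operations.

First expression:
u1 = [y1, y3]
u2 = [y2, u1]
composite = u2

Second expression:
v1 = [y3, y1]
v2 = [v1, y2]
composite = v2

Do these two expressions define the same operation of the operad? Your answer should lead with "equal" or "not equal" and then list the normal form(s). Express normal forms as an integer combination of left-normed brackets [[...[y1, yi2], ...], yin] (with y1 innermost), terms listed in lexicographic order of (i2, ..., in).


equal; both compose to -[[y1, y3], y2]


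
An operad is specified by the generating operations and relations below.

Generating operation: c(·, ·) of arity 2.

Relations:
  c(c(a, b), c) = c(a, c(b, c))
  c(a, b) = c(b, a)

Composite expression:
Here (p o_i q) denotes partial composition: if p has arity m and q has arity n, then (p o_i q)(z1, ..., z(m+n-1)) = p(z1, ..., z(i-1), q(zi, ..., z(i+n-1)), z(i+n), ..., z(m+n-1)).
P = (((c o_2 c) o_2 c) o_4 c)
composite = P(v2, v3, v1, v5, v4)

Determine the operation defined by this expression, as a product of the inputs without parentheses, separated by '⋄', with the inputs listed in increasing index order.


v1 ⋄ v2 ⋄ v3 ⋄ v4 ⋄ v5

Any arrangement under c is one operation, so sort the v-inputs.
c(v3, v1) spells out as v3 ⋄ v1
c(v5, v4) spells out as v5 ⋄ v4
c(c(v3, v1), c(v5, v4)) spells out as v3 ⋄ v1 ⋄ v5 ⋄ v4
c(v2, c(c(v3, v1), c(v5, v4))) spells out as v2 ⋄ v3 ⋄ v1 ⋄ v5 ⋄ v4
rearranged into index order: v1 ⋄ v2 ⋄ v3 ⋄ v4 ⋄ v5


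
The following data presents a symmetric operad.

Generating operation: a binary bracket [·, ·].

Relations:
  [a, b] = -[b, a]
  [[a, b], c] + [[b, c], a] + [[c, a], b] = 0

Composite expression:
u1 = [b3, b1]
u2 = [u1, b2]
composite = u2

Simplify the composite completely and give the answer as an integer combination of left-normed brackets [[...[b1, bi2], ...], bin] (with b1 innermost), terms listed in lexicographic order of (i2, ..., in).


Expand each bracket as ab - ba; the b1-initial words give the coefficients.
Composite bracket: [[b3, b1], b2]
Full expansion: 4 signed words from ab - ba (2^2 = 4).
Collect the words opening with b1:
  the word b1b3b2 carries sign -1 and contributes -[[b1, b3], b2]

-[[b1, b3], b2]


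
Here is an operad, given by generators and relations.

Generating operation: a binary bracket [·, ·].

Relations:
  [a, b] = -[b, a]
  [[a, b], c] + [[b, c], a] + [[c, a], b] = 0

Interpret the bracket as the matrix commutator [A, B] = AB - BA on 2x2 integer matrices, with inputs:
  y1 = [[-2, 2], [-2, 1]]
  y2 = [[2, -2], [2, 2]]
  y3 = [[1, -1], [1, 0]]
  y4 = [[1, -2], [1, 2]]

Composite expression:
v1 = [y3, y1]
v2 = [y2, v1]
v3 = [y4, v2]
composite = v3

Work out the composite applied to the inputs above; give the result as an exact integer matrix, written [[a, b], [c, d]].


[[0, 16], [8, 0]]

[y3, y1] = [[0, -1], [-1, 0]]
[y2, [y3, y1]] = [[4, 0], [0, -4]]
[y4, [y2, [y3, y1]]] = [[0, 16], [8, 0]]


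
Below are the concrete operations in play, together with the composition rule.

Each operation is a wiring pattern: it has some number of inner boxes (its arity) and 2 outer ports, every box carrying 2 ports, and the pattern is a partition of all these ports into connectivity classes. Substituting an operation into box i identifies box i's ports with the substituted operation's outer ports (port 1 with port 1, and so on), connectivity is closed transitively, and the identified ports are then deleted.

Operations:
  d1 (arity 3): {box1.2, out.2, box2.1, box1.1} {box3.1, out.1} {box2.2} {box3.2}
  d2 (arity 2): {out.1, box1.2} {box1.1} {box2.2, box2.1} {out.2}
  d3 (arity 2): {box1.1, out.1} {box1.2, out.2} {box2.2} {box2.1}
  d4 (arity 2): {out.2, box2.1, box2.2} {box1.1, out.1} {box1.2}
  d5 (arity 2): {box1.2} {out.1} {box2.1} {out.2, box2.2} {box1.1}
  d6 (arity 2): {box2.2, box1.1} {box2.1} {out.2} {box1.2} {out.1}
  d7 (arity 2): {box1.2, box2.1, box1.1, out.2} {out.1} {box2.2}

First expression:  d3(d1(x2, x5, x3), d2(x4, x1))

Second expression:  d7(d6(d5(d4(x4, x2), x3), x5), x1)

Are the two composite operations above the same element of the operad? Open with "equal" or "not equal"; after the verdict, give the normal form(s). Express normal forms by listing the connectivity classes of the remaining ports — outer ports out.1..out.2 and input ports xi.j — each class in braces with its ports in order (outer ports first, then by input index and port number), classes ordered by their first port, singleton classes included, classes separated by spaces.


The first expression reduces to {out.1, x3.1} {out.2, x2.1, x2.2, x5.1} {x1.1, x1.2} {x3.2} {x4.1} {x4.2} {x5.2}
The second expression reduces to {out.1} {out.2, x1.1} {x1.2} {x2.1, x2.2} {x3.1} {x3.2} {x4.1} {x4.2} {x5.1} {x5.2}
No match — not equal.

not equal; first: {out.1, x3.1} {out.2, x2.1, x2.2, x5.1} {x1.1, x1.2} {x3.2} {x4.1} {x4.2} {x5.2}; second: {out.1} {out.2, x1.1} {x1.2} {x2.1, x2.2} {x3.1} {x3.2} {x4.1} {x4.2} {x5.1} {x5.2}
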